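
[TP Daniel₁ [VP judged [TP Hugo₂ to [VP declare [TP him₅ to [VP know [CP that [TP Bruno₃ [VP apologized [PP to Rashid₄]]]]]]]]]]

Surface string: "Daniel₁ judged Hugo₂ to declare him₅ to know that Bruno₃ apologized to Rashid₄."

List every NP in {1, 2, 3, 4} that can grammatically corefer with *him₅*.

*him* is a pronoun, so Principle B applies: it must be free in its binding domain.
Binding domain of *him₅*: the embedded TP, whose subject is Hugo₂.
*Daniel₁* c-commands the pronoun but from outside its binding domain, and is not c-commanded by it → coindexation permitted.
*Hugo₂* c-commands the pronoun within its binding domain → coindexation would violate Principle B.
*Bruno₃*: the pronoun c-commands this R-expression → coindexation would violate Principle C on *Bruno₃*.
*Rashid₄*: the pronoun c-commands this R-expression → coindexation would violate Principle C on *Rashid₄*.

{1}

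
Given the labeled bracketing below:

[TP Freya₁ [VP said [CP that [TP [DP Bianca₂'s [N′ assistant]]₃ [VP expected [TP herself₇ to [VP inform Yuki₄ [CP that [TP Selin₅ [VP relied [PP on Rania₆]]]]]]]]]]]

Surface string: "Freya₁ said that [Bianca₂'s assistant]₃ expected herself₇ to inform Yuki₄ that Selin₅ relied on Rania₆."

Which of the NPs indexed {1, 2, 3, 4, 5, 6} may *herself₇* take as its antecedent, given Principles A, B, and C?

*herself* is an anaphor, so Principle A applies: it must be bound in its binding domain.
Binding domain of *herself₇*: the embedded TP, whose subject is [Bianca₂'s assistant]₃.
*Freya₁* c-commands the anaphor but is outside its binding domain → cannot satisfy Principle A.
*Bianca₂* does not c-command the anaphor → cannot bind it.
*[Bianca₂'s assistant]₃* c-commands the anaphor within its binding domain → licit binder.
*Yuki₄* does not c-command the anaphor → cannot bind it.
*Selin₅* does not c-command the anaphor → cannot bind it.
*Rania₆* does not c-command the anaphor → cannot bind it.

{3}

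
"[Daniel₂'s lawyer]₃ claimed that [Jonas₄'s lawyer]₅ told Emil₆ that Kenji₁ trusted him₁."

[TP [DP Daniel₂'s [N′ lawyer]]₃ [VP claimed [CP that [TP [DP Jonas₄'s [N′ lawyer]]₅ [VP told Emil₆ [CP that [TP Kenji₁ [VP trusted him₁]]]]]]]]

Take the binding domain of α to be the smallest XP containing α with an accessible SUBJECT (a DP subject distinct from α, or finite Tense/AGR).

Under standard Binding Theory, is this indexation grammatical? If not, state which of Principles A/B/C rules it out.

The two coindexed NPs are *Kenji₁* and *him₁*.
*him₁* is a pronoun. Its binding domain is the embedded TP, whose subject is Kenji₁.
*Kenji₁* c-commands it within that domain and carries the same index.
The pronoun is locally bound → Principle B violation.

Principle B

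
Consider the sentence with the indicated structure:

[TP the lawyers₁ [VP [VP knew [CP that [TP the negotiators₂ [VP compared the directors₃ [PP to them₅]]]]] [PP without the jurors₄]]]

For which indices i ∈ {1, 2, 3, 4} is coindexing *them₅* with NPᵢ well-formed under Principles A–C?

*them* is a pronoun, so Principle B applies: it must be free in its binding domain.
Binding domain of *them₅*: the embedded TP, whose subject is the negotiators₂.
*the lawyers₁* c-commands the pronoun but from outside its binding domain, and is not c-commanded by it → coindexation permitted.
*the negotiators₂* c-commands the pronoun within its binding domain → coindexation would violate Principle B.
*the directors₃* c-commands the pronoun within its binding domain → coindexation would violate Principle B.
*the jurors₄* and the pronoun do not c-command one another → neither Principle B nor Principle C is at stake; coindexation permitted.

{1, 4}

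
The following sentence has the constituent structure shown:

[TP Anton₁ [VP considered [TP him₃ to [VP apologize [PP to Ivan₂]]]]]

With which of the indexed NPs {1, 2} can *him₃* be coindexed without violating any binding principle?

none

*him* is a pronoun, so Principle B applies: it must be free in its binding domain.
Binding domain of *him₃*: the matrix TP, whose subject is Anton₁.
*Anton₁* c-commands the pronoun within its binding domain → coindexation would violate Principle B.
*Ivan₂*: the pronoun c-commands this R-expression → coindexation would violate Principle C on *Ivan₂*.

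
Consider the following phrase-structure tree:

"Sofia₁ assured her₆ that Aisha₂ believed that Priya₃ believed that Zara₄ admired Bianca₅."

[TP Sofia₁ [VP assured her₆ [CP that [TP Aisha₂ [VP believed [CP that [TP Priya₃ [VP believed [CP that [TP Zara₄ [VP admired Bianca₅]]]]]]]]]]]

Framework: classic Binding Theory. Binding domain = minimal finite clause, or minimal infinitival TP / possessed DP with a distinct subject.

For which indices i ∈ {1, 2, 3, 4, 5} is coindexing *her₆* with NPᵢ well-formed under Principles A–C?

none

*her* is a pronoun, so Principle B applies: it must be free in its binding domain.
Binding domain of *her₆*: the matrix TP, whose subject is Sofia₁.
*Sofia₁* c-commands the pronoun within its binding domain → coindexation would violate Principle B.
*Aisha₂*: the pronoun c-commands this R-expression → coindexation would violate Principle C on *Aisha₂*.
*Priya₃*: the pronoun c-commands this R-expression → coindexation would violate Principle C on *Priya₃*.
*Zara₄*: the pronoun c-commands this R-expression → coindexation would violate Principle C on *Zara₄*.
*Bianca₅*: the pronoun c-commands this R-expression → coindexation would violate Principle C on *Bianca₅*.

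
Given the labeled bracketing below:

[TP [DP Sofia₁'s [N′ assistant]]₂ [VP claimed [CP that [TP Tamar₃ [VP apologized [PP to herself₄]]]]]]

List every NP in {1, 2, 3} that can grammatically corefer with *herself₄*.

{3}

*herself* is an anaphor, so Principle A applies: it must be bound in its binding domain.
Binding domain of *herself₄*: the embedded TP, whose subject is Tamar₃.
*Sofia₁* does not c-command the anaphor → cannot bind it.
*[Sofia₁'s assistant]₂* c-commands the anaphor but is outside its binding domain → cannot satisfy Principle A.
*Tamar₃* c-commands the anaphor within its binding domain → licit binder.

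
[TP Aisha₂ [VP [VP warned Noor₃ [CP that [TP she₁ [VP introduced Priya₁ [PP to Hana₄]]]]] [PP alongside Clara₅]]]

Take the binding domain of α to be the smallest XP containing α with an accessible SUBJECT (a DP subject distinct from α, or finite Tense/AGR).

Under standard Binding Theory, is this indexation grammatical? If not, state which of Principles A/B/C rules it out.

The two coindexed NPs are *she₁* and *Priya₁*.
*Priya₁* is an R-expression. Principle C requires it to be free everywhere.
*she₁* c-commands it and carries the same index.
The R-expression is bound → Principle C violation.

Principle C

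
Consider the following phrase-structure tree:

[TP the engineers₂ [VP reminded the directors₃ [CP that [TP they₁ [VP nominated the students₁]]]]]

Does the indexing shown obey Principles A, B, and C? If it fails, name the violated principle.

Principle C

The two coindexed NPs are *they₁* and *the students₁*.
*the students₁* is an R-expression. Principle C requires it to be free everywhere.
*they₁* c-commands it and carries the same index.
The R-expression is bound → Principle C violation.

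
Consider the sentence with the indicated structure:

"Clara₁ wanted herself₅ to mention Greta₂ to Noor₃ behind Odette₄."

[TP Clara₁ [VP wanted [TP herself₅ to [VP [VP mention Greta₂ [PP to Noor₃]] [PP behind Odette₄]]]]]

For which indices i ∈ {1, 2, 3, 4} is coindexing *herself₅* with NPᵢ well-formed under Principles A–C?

{1}

*herself* is an anaphor, so Principle A applies: it must be bound in its binding domain.
Binding domain of *herself₅*: the matrix TP, whose subject is Clara₁.
*Clara₁* c-commands the anaphor within its binding domain → licit binder.
*Greta₂* does not c-command the anaphor → cannot bind it.
*Noor₃* does not c-command the anaphor → cannot bind it.
*Odette₄* does not c-command the anaphor → cannot bind it.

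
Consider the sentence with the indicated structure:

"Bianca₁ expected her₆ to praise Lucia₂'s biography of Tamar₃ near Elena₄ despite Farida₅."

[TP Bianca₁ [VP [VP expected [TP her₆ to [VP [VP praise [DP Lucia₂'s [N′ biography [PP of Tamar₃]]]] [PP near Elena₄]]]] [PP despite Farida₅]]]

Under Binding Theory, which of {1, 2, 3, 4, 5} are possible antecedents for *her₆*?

*her* is a pronoun, so Principle B applies: it must be free in its binding domain.
Binding domain of *her₆*: the matrix TP, whose subject is Bianca₁.
*Bianca₁* c-commands the pronoun within its binding domain → coindexation would violate Principle B.
*Lucia₂*: the pronoun c-commands this R-expression → coindexation would violate Principle C on *Lucia₂*.
*Tamar₃*: the pronoun c-commands this R-expression → coindexation would violate Principle C on *Tamar₃*.
*Elena₄*: the pronoun c-commands this R-expression → coindexation would violate Principle C on *Elena₄*.
*Farida₅* and the pronoun do not c-command one another → neither Principle B nor Principle C is at stake; coindexation permitted.

{5}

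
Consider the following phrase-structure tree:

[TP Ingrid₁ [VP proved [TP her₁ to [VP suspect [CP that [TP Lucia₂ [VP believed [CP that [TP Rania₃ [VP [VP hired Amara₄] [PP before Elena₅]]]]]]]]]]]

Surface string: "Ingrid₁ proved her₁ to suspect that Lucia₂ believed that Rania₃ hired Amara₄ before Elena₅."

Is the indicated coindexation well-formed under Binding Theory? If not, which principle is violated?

Principle B

The two coindexed NPs are *Ingrid₁* and *her₁*.
*her₁* is a pronoun. Its binding domain is the matrix TP, whose subject is Ingrid₁.
*Ingrid₁* c-commands it within that domain and carries the same index.
The pronoun is locally bound → Principle B violation.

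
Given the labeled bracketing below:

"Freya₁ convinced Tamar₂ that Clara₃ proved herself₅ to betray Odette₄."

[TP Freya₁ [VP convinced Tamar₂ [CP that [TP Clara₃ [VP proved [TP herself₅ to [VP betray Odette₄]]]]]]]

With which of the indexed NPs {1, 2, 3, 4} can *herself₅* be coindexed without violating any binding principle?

*herself* is an anaphor, so Principle A applies: it must be bound in its binding domain.
Binding domain of *herself₅*: the embedded TP, whose subject is Clara₃.
*Freya₁* c-commands the anaphor but is outside its binding domain → cannot satisfy Principle A.
*Tamar₂* c-commands the anaphor but is outside its binding domain → cannot satisfy Principle A.
*Clara₃* c-commands the anaphor within its binding domain → licit binder.
*Odette₄* does not c-command the anaphor → cannot bind it.

{3}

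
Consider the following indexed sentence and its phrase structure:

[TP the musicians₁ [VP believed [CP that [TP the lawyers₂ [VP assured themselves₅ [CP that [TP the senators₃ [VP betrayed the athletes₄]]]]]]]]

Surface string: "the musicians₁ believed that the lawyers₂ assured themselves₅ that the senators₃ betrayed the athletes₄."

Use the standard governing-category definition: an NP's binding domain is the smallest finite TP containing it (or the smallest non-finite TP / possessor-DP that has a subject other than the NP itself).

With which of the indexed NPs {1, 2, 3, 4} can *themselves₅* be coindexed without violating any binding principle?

{2}

*themselves* is an anaphor, so Principle A applies: it must be bound in its binding domain.
Binding domain of *themselves₅*: the embedded TP, whose subject is the lawyers₂.
*the musicians₁* c-commands the anaphor but is outside its binding domain → cannot satisfy Principle A.
*the lawyers₂* c-commands the anaphor within its binding domain → licit binder.
*the senators₃* does not c-command the anaphor → cannot bind it.
*the athletes₄* does not c-command the anaphor → cannot bind it.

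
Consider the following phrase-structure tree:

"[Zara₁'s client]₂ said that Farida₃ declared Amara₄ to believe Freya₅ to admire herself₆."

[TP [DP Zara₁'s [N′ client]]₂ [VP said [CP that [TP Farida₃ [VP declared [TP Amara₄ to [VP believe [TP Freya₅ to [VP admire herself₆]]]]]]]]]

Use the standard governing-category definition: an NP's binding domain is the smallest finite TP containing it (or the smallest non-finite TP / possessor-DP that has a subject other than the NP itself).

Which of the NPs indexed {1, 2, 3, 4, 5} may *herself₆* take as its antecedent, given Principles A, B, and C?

{5}

*herself* is an anaphor, so Principle A applies: it must be bound in its binding domain.
Binding domain of *herself₆*: the embedded TP, whose subject is Freya₅.
*Zara₁* does not c-command the anaphor → cannot bind it.
*[Zara₁'s client]₂* c-commands the anaphor but is outside its binding domain → cannot satisfy Principle A.
*Farida₃* c-commands the anaphor but is outside its binding domain → cannot satisfy Principle A.
*Amara₄* c-commands the anaphor but is outside its binding domain → cannot satisfy Principle A.
*Freya₅* c-commands the anaphor within its binding domain → licit binder.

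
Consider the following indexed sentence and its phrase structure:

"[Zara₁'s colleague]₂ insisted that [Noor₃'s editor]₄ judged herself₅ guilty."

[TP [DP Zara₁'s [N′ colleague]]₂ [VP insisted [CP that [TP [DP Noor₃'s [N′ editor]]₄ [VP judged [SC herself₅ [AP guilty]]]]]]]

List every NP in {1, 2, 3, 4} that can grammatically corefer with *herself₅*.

*herself* is an anaphor, so Principle A applies: it must be bound in its binding domain.
Binding domain of *herself₅*: the embedded TP, whose subject is [Noor₃'s editor]₄.
*Zara₁* does not c-command the anaphor → cannot bind it.
*[Zara₁'s colleague]₂* c-commands the anaphor but is outside its binding domain → cannot satisfy Principle A.
*Noor₃* does not c-command the anaphor → cannot bind it.
*[Noor₃'s editor]₄* c-commands the anaphor within its binding domain → licit binder.

{4}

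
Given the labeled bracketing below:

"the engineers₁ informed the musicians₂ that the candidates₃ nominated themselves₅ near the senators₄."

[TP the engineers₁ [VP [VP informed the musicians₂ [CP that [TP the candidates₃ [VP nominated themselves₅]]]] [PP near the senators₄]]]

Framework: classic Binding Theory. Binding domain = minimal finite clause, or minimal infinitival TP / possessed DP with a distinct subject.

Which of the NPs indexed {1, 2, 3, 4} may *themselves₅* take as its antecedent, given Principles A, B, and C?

{3}

*themselves* is an anaphor, so Principle A applies: it must be bound in its binding domain.
Binding domain of *themselves₅*: the embedded TP, whose subject is the candidates₃.
*the engineers₁* c-commands the anaphor but is outside its binding domain → cannot satisfy Principle A.
*the musicians₂* c-commands the anaphor but is outside its binding domain → cannot satisfy Principle A.
*the candidates₃* c-commands the anaphor within its binding domain → licit binder.
*the senators₄* does not c-command the anaphor → cannot bind it.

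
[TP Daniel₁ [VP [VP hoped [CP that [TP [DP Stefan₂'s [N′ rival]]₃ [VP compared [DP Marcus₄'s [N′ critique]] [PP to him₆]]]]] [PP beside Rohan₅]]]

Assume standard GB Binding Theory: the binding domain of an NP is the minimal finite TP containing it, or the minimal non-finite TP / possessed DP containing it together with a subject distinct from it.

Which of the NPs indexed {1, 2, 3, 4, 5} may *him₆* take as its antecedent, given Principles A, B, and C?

{1, 2, 4, 5}

*him* is a pronoun, so Principle B applies: it must be free in its binding domain.
Binding domain of *him₆*: the embedded TP, whose subject is [Stefan₂'s rival]₃.
*Daniel₁* c-commands the pronoun but from outside its binding domain, and is not c-commanded by it → coindexation permitted.
*Stefan₂* and the pronoun do not c-command one another → neither Principle B nor Principle C is at stake; coindexation permitted.
*[Stefan₂'s rival]₃* c-commands the pronoun within its binding domain → coindexation would violate Principle B.
*Marcus₄* and the pronoun do not c-command one another → neither Principle B nor Principle C is at stake; coindexation permitted.
*Rohan₅* and the pronoun do not c-command one another → neither Principle B nor Principle C is at stake; coindexation permitted.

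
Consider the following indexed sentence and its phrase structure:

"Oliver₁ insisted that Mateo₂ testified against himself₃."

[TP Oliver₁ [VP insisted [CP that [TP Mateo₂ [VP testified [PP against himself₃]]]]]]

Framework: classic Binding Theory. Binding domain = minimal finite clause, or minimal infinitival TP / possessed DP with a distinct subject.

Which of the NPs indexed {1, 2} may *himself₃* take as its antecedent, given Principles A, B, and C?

*himself* is an anaphor, so Principle A applies: it must be bound in its binding domain.
Binding domain of *himself₃*: the embedded TP, whose subject is Mateo₂.
*Oliver₁* c-commands the anaphor but is outside its binding domain → cannot satisfy Principle A.
*Mateo₂* c-commands the anaphor within its binding domain → licit binder.

{2}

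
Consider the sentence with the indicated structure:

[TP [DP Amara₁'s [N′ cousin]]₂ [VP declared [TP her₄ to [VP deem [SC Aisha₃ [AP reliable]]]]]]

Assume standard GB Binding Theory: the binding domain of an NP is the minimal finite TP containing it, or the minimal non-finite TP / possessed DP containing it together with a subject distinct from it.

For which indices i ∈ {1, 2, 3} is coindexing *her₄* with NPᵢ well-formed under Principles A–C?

*her* is a pronoun, so Principle B applies: it must be free in its binding domain.
Binding domain of *her₄*: the matrix TP, whose subject is [Amara₁'s cousin]₂.
*Amara₁* and the pronoun do not c-command one another → neither Principle B nor Principle C is at stake; coindexation permitted.
*[Amara₁'s cousin]₂* c-commands the pronoun within its binding domain → coindexation would violate Principle B.
*Aisha₃*: the pronoun c-commands this R-expression → coindexation would violate Principle C on *Aisha₃*.

{1}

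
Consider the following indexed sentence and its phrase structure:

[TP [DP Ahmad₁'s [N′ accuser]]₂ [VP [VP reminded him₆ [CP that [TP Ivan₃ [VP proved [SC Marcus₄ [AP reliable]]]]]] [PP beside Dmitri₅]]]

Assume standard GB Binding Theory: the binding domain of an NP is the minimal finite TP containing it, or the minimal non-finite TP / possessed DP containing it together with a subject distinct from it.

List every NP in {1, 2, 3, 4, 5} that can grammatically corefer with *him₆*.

{1, 5}

*him* is a pronoun, so Principle B applies: it must be free in its binding domain.
Binding domain of *him₆*: the matrix TP, whose subject is [Ahmad₁'s accuser]₂.
*Ahmad₁* and the pronoun do not c-command one another → neither Principle B nor Principle C is at stake; coindexation permitted.
*[Ahmad₁'s accuser]₂* c-commands the pronoun within its binding domain → coindexation would violate Principle B.
*Ivan₃*: the pronoun c-commands this R-expression → coindexation would violate Principle C on *Ivan₃*.
*Marcus₄*: the pronoun c-commands this R-expression → coindexation would violate Principle C on *Marcus₄*.
*Dmitri₅* and the pronoun do not c-command one another → neither Principle B nor Principle C is at stake; coindexation permitted.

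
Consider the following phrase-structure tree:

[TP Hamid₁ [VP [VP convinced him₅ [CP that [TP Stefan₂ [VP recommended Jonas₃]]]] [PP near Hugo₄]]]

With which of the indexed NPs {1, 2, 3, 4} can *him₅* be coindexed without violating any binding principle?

*him* is a pronoun, so Principle B applies: it must be free in its binding domain.
Binding domain of *him₅*: the matrix TP, whose subject is Hamid₁.
*Hamid₁* c-commands the pronoun within its binding domain → coindexation would violate Principle B.
*Stefan₂*: the pronoun c-commands this R-expression → coindexation would violate Principle C on *Stefan₂*.
*Jonas₃*: the pronoun c-commands this R-expression → coindexation would violate Principle C on *Jonas₃*.
*Hugo₄* and the pronoun do not c-command one another → neither Principle B nor Principle C is at stake; coindexation permitted.

{4}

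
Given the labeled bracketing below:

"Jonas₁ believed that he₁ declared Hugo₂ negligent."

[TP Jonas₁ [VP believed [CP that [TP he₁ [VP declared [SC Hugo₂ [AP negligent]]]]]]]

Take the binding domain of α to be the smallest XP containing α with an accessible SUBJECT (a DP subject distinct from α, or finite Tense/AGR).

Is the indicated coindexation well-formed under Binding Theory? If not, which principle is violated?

grammatical

The two coindexed NPs are *Jonas₁* and *he₁*.
*he₁* is a pronoun; nothing c-commands it within its binding domain (the embedded TP.), so Principle B holds trivially.
*Jonas₁* is an R-expression; *he₁* does not c-command it, and no other NP shares its index, so Principle C is satisfied.
All principles are respected.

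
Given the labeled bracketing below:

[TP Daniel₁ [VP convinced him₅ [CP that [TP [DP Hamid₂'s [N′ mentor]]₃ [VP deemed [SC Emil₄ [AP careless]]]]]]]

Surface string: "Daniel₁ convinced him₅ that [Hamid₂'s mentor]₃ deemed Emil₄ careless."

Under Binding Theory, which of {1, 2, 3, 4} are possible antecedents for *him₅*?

*him* is a pronoun, so Principle B applies: it must be free in its binding domain.
Binding domain of *him₅*: the matrix TP, whose subject is Daniel₁.
*Daniel₁* c-commands the pronoun within its binding domain → coindexation would violate Principle B.
*Hamid₂*: the pronoun c-commands this R-expression → coindexation would violate Principle C on *Hamid₂*.
*[Hamid₂'s mentor]₃*: the pronoun c-commands this R-expression → coindexation would violate Principle C on *[Hamid₂'s mentor]₃*.
*Emil₄*: the pronoun c-commands this R-expression → coindexation would violate Principle C on *Emil₄*.

none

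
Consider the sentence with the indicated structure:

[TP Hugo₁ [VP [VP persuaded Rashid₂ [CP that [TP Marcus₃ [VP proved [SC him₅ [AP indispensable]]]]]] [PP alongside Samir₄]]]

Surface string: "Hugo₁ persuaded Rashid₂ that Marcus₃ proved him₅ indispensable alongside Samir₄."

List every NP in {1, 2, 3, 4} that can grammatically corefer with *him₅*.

*him* is a pronoun, so Principle B applies: it must be free in its binding domain.
Binding domain of *him₅*: the embedded TP, whose subject is Marcus₃.
*Hugo₁* c-commands the pronoun but from outside its binding domain, and is not c-commanded by it → coindexation permitted.
*Rashid₂* c-commands the pronoun but from outside its binding domain, and is not c-commanded by it → coindexation permitted.
*Marcus₃* c-commands the pronoun within its binding domain → coindexation would violate Principle B.
*Samir₄* and the pronoun do not c-command one another → neither Principle B nor Principle C is at stake; coindexation permitted.

{1, 2, 4}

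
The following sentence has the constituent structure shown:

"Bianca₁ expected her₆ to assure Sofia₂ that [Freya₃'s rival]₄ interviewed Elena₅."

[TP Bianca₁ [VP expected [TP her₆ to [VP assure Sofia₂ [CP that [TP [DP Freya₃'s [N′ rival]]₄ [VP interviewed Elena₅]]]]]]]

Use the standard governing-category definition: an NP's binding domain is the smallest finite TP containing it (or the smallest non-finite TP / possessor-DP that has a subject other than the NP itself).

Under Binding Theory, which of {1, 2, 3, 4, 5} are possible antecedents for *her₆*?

*her* is a pronoun, so Principle B applies: it must be free in its binding domain.
Binding domain of *her₆*: the matrix TP, whose subject is Bianca₁.
*Bianca₁* c-commands the pronoun within its binding domain → coindexation would violate Principle B.
*Sofia₂*: the pronoun c-commands this R-expression → coindexation would violate Principle C on *Sofia₂*.
*Freya₃*: the pronoun c-commands this R-expression → coindexation would violate Principle C on *Freya₃*.
*[Freya₃'s rival]₄*: the pronoun c-commands this R-expression → coindexation would violate Principle C on *[Freya₃'s rival]₄*.
*Elena₅*: the pronoun c-commands this R-expression → coindexation would violate Principle C on *Elena₅*.

none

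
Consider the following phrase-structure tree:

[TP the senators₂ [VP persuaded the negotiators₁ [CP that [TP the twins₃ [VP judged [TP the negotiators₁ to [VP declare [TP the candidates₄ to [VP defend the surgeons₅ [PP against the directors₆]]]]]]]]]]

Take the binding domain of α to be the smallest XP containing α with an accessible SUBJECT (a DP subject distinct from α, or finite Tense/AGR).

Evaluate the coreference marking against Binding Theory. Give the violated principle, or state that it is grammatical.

The two coindexed NPs are *the negotiators₁* (the lower occurrence) and *the negotiators₁* (the higher occurrence).
*the negotiators₁* (the lower occurrence) is an R-expression. Principle C requires it to be free everywhere.
*the negotiators₁* (the higher occurrence) c-commands it and carries the same index.
The R-expression is bound → Principle C violation.

Principle C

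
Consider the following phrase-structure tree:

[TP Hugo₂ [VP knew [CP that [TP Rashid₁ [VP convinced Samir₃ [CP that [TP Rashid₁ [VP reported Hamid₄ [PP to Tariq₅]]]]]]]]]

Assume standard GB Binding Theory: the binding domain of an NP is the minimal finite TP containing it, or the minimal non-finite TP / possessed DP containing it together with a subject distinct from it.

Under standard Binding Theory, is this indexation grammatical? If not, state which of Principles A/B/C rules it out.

The two coindexed NPs are *Rashid₁* (the lower occurrence) and *Rashid₁* (the higher occurrence).
*Rashid₁* (the lower occurrence) is an R-expression. Principle C requires it to be free everywhere.
*Rashid₁* (the higher occurrence) c-commands it and carries the same index.
The R-expression is bound → Principle C violation.

Principle C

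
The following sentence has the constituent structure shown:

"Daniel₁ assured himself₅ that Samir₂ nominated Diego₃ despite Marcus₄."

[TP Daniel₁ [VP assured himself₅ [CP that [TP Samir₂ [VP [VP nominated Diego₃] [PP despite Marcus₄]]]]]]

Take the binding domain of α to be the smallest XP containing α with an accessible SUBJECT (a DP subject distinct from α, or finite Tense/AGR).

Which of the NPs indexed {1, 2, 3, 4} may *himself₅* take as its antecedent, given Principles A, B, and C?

{1}

*himself* is an anaphor, so Principle A applies: it must be bound in its binding domain.
Binding domain of *himself₅*: the matrix TP, whose subject is Daniel₁.
*Daniel₁* c-commands the anaphor within its binding domain → licit binder.
*Samir₂* does not c-command the anaphor → cannot bind it.
*Diego₃* does not c-command the anaphor → cannot bind it.
*Marcus₄* does not c-command the anaphor → cannot bind it.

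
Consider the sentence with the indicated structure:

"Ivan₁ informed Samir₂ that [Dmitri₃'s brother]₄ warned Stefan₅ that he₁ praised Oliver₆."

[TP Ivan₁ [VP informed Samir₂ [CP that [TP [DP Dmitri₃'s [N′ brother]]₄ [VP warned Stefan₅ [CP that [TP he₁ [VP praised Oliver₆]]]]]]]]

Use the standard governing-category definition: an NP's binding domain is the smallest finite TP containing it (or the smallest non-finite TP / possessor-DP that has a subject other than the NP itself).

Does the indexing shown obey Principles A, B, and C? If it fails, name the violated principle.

The two coindexed NPs are *Ivan₁* and *he₁*.
*he₁* is a pronoun; nothing c-commands it within its binding domain (the embedded TP.), so Principle B holds trivially.
*Ivan₁* is an R-expression; *he₁* does not c-command it, and no other NP shares its index, so Principle C is satisfied.
All principles are respected.

grammatical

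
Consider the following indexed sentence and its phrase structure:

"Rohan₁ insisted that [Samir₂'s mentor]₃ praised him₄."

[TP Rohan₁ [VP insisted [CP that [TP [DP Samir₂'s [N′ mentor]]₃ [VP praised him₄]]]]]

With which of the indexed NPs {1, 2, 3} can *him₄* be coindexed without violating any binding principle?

{1, 2}

*him* is a pronoun, so Principle B applies: it must be free in its binding domain.
Binding domain of *him₄*: the embedded TP, whose subject is [Samir₂'s mentor]₃.
*Rohan₁* c-commands the pronoun but from outside its binding domain, and is not c-commanded by it → coindexation permitted.
*Samir₂* and the pronoun do not c-command one another → neither Principle B nor Principle C is at stake; coindexation permitted.
*[Samir₂'s mentor]₃* c-commands the pronoun within its binding domain → coindexation would violate Principle B.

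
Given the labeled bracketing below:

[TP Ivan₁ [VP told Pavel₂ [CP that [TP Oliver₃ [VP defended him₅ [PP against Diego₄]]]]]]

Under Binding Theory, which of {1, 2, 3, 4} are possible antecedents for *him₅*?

{1, 2}

*him* is a pronoun, so Principle B applies: it must be free in its binding domain.
Binding domain of *him₅*: the embedded TP, whose subject is Oliver₃.
*Ivan₁* c-commands the pronoun but from outside its binding domain, and is not c-commanded by it → coindexation permitted.
*Pavel₂* c-commands the pronoun but from outside its binding domain, and is not c-commanded by it → coindexation permitted.
*Oliver₃* c-commands the pronoun within its binding domain → coindexation would violate Principle B.
*Diego₄*: the pronoun c-commands this R-expression → coindexation would violate Principle C on *Diego₄*.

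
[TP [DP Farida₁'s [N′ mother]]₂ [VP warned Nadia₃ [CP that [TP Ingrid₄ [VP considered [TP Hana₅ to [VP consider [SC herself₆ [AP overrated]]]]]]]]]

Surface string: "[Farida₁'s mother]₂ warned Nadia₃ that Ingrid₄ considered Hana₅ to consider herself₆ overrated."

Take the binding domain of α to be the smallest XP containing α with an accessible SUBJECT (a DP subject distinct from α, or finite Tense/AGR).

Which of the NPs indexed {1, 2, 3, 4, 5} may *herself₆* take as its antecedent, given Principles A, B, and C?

{5}

*herself* is an anaphor, so Principle A applies: it must be bound in its binding domain.
Binding domain of *herself₆*: the embedded TP, whose subject is Hana₅.
*Farida₁* does not c-command the anaphor → cannot bind it.
*[Farida₁'s mother]₂* c-commands the anaphor but is outside its binding domain → cannot satisfy Principle A.
*Nadia₃* c-commands the anaphor but is outside its binding domain → cannot satisfy Principle A.
*Ingrid₄* c-commands the anaphor but is outside its binding domain → cannot satisfy Principle A.
*Hana₅* c-commands the anaphor within its binding domain → licit binder.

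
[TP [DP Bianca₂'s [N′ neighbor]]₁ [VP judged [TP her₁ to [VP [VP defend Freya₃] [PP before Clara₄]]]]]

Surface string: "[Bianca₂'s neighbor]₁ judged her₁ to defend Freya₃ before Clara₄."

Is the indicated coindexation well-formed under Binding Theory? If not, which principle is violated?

The two coindexed NPs are *[Bianca₂'s neighbor]₁* and *her₁*.
*her₁* is a pronoun. Its binding domain is the matrix TP, whose subject is [Bianca₂'s neighbor]₁.
*[Bianca₂'s neighbor]₁* c-commands it within that domain and carries the same index.
The pronoun is locally bound → Principle B violation.

Principle B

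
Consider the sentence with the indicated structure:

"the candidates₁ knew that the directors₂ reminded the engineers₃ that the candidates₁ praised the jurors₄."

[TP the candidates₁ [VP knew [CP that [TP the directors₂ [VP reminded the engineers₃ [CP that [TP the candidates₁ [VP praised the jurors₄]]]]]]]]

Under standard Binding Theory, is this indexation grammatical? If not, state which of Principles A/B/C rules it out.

The two coindexed NPs are *the candidates₁* (the lower occurrence) and *the candidates₁* (the higher occurrence).
*the candidates₁* (the lower occurrence) is an R-expression. Principle C requires it to be free everywhere.
*the candidates₁* (the higher occurrence) c-commands it and carries the same index.
The R-expression is bound → Principle C violation.

Principle C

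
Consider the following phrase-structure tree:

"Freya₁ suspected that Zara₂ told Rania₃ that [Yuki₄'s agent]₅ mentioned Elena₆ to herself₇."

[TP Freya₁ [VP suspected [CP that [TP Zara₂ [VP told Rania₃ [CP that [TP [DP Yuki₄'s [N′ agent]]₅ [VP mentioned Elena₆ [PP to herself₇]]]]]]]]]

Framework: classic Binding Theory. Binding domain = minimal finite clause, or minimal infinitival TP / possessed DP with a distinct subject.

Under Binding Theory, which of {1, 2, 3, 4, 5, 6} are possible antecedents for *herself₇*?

*herself* is an anaphor, so Principle A applies: it must be bound in its binding domain.
Binding domain of *herself₇*: the embedded TP, whose subject is [Yuki₄'s agent]₅.
*Freya₁* c-commands the anaphor but is outside its binding domain → cannot satisfy Principle A.
*Zara₂* c-commands the anaphor but is outside its binding domain → cannot satisfy Principle A.
*Rania₃* c-commands the anaphor but is outside its binding domain → cannot satisfy Principle A.
*Yuki₄* does not c-command the anaphor → cannot bind it.
*[Yuki₄'s agent]₅* c-commands the anaphor within its binding domain → licit binder.
*Elena₆* c-commands the anaphor within its binding domain → licit binder.

{5, 6}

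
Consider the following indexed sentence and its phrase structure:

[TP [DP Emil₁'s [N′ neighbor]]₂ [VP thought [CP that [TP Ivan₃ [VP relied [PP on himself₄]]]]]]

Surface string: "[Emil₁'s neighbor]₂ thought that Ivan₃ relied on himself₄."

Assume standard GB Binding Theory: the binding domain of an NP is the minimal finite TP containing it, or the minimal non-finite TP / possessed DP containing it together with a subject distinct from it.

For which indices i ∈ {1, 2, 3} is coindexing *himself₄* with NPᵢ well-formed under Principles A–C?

{3}

*himself* is an anaphor, so Principle A applies: it must be bound in its binding domain.
Binding domain of *himself₄*: the embedded TP, whose subject is Ivan₃.
*Emil₁* does not c-command the anaphor → cannot bind it.
*[Emil₁'s neighbor]₂* c-commands the anaphor but is outside its binding domain → cannot satisfy Principle A.
*Ivan₃* c-commands the anaphor within its binding domain → licit binder.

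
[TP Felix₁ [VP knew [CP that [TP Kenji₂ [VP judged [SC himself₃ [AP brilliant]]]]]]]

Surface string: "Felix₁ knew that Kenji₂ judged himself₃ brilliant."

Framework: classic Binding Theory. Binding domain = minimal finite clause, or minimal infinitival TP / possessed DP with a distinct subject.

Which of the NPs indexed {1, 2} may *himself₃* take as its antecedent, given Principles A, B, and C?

*himself* is an anaphor, so Principle A applies: it must be bound in its binding domain.
Binding domain of *himself₃*: the embedded TP, whose subject is Kenji₂.
*Felix₁* c-commands the anaphor but is outside its binding domain → cannot satisfy Principle A.
*Kenji₂* c-commands the anaphor within its binding domain → licit binder.

{2}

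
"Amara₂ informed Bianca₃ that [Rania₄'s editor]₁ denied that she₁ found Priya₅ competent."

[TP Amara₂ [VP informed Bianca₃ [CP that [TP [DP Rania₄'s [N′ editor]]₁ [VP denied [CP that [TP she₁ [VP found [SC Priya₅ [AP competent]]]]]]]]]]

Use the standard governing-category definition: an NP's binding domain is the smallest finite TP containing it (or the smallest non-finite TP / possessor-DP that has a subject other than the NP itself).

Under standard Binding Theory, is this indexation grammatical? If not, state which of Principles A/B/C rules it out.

The two coindexed NPs are *[Rania₄'s editor]₁* and *she₁*.
*she₁* is a pronoun; nothing c-commands it within its binding domain (the embedded TP.), so Principle B holds trivially.
*[Rania₄'s editor]₁* is an R-expression; *she₁* does not c-command it, and no other NP shares its index, so Principle C is satisfied.
All principles are respected.

grammatical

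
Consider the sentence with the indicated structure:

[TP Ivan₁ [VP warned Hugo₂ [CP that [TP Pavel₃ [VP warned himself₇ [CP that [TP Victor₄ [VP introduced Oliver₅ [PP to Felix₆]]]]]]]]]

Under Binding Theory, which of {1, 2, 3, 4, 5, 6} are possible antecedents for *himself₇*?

*himself* is an anaphor, so Principle A applies: it must be bound in its binding domain.
Binding domain of *himself₇*: the embedded TP, whose subject is Pavel₃.
*Ivan₁* c-commands the anaphor but is outside its binding domain → cannot satisfy Principle A.
*Hugo₂* c-commands the anaphor but is outside its binding domain → cannot satisfy Principle A.
*Pavel₃* c-commands the anaphor within its binding domain → licit binder.
*Victor₄* does not c-command the anaphor → cannot bind it.
*Oliver₅* does not c-command the anaphor → cannot bind it.
*Felix₆* does not c-command the anaphor → cannot bind it.

{3}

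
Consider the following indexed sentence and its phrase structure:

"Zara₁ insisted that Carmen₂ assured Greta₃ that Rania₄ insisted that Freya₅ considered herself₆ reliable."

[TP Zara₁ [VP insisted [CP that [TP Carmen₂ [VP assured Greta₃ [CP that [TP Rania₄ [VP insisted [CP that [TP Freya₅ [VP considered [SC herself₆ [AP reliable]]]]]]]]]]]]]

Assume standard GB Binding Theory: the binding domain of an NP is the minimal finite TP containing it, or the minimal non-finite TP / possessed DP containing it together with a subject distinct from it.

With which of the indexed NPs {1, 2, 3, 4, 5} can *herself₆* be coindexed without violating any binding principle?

{5}

*herself* is an anaphor, so Principle A applies: it must be bound in its binding domain.
Binding domain of *herself₆*: the embedded TP, whose subject is Freya₅.
*Zara₁* c-commands the anaphor but is outside its binding domain → cannot satisfy Principle A.
*Carmen₂* c-commands the anaphor but is outside its binding domain → cannot satisfy Principle A.
*Greta₃* c-commands the anaphor but is outside its binding domain → cannot satisfy Principle A.
*Rania₄* c-commands the anaphor but is outside its binding domain → cannot satisfy Principle A.
*Freya₅* c-commands the anaphor within its binding domain → licit binder.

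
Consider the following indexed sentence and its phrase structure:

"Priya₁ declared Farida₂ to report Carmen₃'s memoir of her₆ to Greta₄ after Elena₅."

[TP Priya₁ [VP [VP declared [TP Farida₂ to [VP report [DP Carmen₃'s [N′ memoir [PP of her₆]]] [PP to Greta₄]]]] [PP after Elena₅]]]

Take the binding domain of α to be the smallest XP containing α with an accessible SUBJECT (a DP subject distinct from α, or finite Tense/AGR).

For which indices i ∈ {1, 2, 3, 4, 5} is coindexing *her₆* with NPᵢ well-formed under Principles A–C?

{1, 2, 4, 5}

*her* is a pronoun, so Principle B applies: it must be free in its binding domain.
Binding domain of *her₆*: the possessed DP, whose subject is Carmen₃.
*Priya₁* c-commands the pronoun but from outside its binding domain, and is not c-commanded by it → coindexation permitted.
*Farida₂* c-commands the pronoun but from outside its binding domain, and is not c-commanded by it → coindexation permitted.
*Carmen₃* c-commands the pronoun within its binding domain → coindexation would violate Principle B.
*Greta₄* and the pronoun do not c-command one another → neither Principle B nor Principle C is at stake; coindexation permitted.
*Elena₅* and the pronoun do not c-command one another → neither Principle B nor Principle C is at stake; coindexation permitted.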